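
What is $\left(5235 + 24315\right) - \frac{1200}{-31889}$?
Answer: $\frac{942321150}{31889} \approx 29550.0$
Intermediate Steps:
$\left(5235 + 24315\right) - \frac{1200}{-31889} = 29550 - - \frac{1200}{31889} = 29550 + \frac{1200}{31889} = \frac{942321150}{31889}$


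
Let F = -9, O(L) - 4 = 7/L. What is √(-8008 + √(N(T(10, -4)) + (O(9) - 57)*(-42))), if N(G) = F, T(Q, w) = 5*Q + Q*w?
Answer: √(-72072 + 3*√19659)/3 ≈ 89.226*I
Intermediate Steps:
O(L) = 4 + 7/L
N(G) = -9
√(-8008 + √(N(T(10, -4)) + (O(9) - 57)*(-42))) = √(-8008 + √(-9 + ((4 + 7/9) - 57)*(-42))) = √(-8008 + √(-9 + (43/9 - 57)*(-42))) = √(-8008 + √(-9 - 470/9*(-42))) = √(-8008 + √(-9 + 6580/3)) = √(-8008 + √(6553/3)) = √(-8008 + √19659/3)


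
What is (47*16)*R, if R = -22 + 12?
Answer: -7520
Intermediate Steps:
R = -10
(47*16)*R = (47*16)*(-10) = 752*(-10) = -7520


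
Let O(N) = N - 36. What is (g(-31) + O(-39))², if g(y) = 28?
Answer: 2209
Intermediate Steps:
O(N) = -36 + N
(g(-31) + O(-39))² = (28 + (-36 - 39))² = (28 - 75)² = (-47)² = 2209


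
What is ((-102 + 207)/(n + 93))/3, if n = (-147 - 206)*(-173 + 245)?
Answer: -35/25323 ≈ -0.0013821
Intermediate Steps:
n = -25416 (n = -353*72 = -25416)
((-102 + 207)/(n + 93))/3 = ((-102 + 207)/(-25416 + 93))/3 = (105/(-25323))*(⅓) = (105*(-1/25323))*(⅓) = -35/8441*⅓ = -35/25323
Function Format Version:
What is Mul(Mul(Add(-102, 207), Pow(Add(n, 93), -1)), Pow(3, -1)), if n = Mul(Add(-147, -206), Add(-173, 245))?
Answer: Rational(-35, 25323) ≈ -0.0013821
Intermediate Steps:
n = -25416 (n = Mul(-353, 72) = -25416)
Mul(Mul(Add(-102, 207), Pow(Add(n, 93), -1)), Pow(3, -1)) = Mul(Mul(Add(-102, 207), Pow(Add(-25416, 93), -1)), Pow(3, -1)) = Mul(Mul(105, Pow(-25323, -1)), Rational(1, 3)) = Mul(Mul(105, Rational(-1, 25323)), Rational(1, 3)) = Mul(Rational(-35, 8441), Rational(1, 3)) = Rational(-35, 25323)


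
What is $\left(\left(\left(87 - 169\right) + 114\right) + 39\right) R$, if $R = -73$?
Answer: $-5183$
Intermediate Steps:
$\left(\left(\left(87 - 169\right) + 114\right) + 39\right) R = \left(\left(\left(87 - 169\right) + 114\right) + 39\right) \left(-73\right) = \left(\left(-82 + 114\right) + 39\right) \left(-73\right) = \left(32 + 39\right) \left(-73\right) = 71 \left(-73\right) = -5183$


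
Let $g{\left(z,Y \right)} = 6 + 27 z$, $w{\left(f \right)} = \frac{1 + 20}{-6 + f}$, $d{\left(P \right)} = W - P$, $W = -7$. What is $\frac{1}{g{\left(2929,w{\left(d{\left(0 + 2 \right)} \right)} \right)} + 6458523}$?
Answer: $\frac{1}{6537612} \approx 1.5296 \cdot 10^{-7}$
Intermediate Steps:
$d{\left(P \right)} = -7 - P$
$w{\left(f \right)} = \frac{21}{-6 + f}$
$\frac{1}{g{\left(2929,w{\left(d{\left(0 + 2 \right)} \right)} \right)} + 6458523} = \frac{1}{\left(6 + 27 \cdot 2929\right) + 6458523} = \frac{1}{\left(6 + 79083\right) + 6458523} = \frac{1}{79089 + 6458523} = \frac{1}{6537612}$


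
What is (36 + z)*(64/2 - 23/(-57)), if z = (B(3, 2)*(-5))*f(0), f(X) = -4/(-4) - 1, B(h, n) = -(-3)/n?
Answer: 22164/19 ≈ 1166.5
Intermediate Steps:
B(h, n) = 3/n
f(X) = 0 (f(X) = -4*(-¼) - 1 = 1 - 1 = 0)
z = 0 (z = ((3/2)*(-5))*0 = -15/2*0 = 0)
(36 + z)*(64/2 - 23/(-57)) = (36 + 0)*(64/2 - 23/(-57)) = 36*(64*(½) - 23*(-1/57)) = 36*(32 + 23/57) = 36*(1847/57) = 22164/19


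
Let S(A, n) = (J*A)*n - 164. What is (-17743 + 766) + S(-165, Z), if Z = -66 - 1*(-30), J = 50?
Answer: 279859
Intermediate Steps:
Z = -36 (Z = -66 + 30 = -36)
S(A, n) = -164 + 50*A*n (S(A, n) = (50*A)*n - 164 = 50*A*n - 164 = -164 + 50*A*n)
(-17743 + 766) + S(-165, Z) = (-17743 + 766) + (-164 + 50*(-165)*(-36)) = -16977 + (-164 + 297000) = -16977 + 296836 = 279859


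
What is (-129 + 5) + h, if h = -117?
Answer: -241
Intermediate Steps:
(-129 + 5) + h = (-129 + 5) - 117 = -124 - 117 = -241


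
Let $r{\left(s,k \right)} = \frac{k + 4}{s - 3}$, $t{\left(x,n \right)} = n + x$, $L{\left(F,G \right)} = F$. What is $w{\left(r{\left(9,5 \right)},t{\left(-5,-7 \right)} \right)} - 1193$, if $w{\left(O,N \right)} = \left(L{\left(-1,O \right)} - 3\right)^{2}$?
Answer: $-1177$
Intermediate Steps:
$r{\left(s,k \right)} = \frac{4 + k}{-3 + s}$
$w{\left(O,N \right)} = 16$ ($w{\left(O,N \right)} = \left(-1 - 3\right)^{2} = \left(-4\right)^{2} = 16$)
$w{\left(r{\left(9,5 \right)},t{\left(-5,-7 \right)} \right)} - 1193 = 16 - 1193 = -1177$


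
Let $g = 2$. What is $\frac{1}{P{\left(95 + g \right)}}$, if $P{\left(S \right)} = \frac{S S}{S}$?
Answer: $\frac{1}{97} \approx 0.010309$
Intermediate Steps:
$P{\left(S \right)} = S$ ($P{\left(S \right)} = \frac{S^{2}}{S} = S$)
$\frac{1}{P{\left(95 + g \right)}} = \frac{1}{95 + 2} = \frac{1}{97}$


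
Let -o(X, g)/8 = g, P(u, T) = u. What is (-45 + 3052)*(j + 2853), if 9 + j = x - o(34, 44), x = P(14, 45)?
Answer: 9652470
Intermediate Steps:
o(X, g) = -8*g
x = 14
j = 357 (j = -9 + (14 - (-8)*44) = -9 + (14 - 1*(-352)) = -9 + (14 + 352) = -9 + 366 = 357)
(-45 + 3052)*(j + 2853) = (-45 + 3052)*(357 + 2853) = 3007*3210 = 9652470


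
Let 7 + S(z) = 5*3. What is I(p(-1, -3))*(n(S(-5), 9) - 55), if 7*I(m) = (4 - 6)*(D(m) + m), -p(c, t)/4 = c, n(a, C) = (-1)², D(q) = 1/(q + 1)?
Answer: 324/5 ≈ 64.800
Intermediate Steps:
S(z) = 8 (S(z) = -7 + 5*3 = -7 + 15 = 8)
D(q) = 1/(1 + q)
n(a, C) = 1
p(c, t) = -4*c
I(m) = -2*m/7 - 2/(7*(1 + m)) (I(m) = ((4 - 6)*(1/(1 + m) + m))/7 = (-2*(m + 1/(1 + m)))/7 = (-2*m - 2/(1 + m))/7 = -2*m/7 - 2/(7*(1 + m)))
I(p(-1, -3))*(n(S(-5), 9) - 55) = (2*(-1 - (-4*(-1))*(1 - 4*(-1)))/(7*(1 - 4*(-1))))*(1 - 55) = (2*(-1 - 1*4*(1 + 4))/(7*(1 + 4)))*(-54) = ((2/7)*(-1 - 1*4*5)/5)*(-54) = ((2/7)*(⅕)*(-1 - 20))*(-54) = ((2/7)*(⅕)*(-21))*(-54) = -6/5*(-54) = 324/5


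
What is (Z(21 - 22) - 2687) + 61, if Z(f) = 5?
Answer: -2621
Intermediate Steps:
(Z(21 - 22) - 2687) + 61 = (5 - 2687) + 61 = -2682 + 61 = -2621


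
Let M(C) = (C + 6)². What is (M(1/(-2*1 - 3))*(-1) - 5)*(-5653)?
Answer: 5460798/25 ≈ 2.1843e+5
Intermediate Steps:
M(C) = (6 + C)²
(M(1/(-2*1 - 3))*(-1) - 5)*(-5653) = ((6 + 1/(-2*1 - 3))²*(-1) - 5)*(-5653) = ((6 + 1/(-2 - 3))²*(-1) - 5)*(-5653) = ((6 + 1/(-5))²*(-1) - 5)*(-5653) = ((6 - ⅕)²*(-1) - 5)*(-5653) = ((29/5)²*(-1) - 5)*(-5653) = ((841/25)*(-1) - 5)*(-5653) = (-841/25 - 5)*(-5653) = -966/25*(-5653) = 5460798/25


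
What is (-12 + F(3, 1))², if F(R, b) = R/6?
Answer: 529/4 ≈ 132.25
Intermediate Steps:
F(R, b) = R/6 (F(R, b) = R*(⅙) = R/6)
(-12 + F(3, 1))² = (-12 + (⅙)*3)² = (-12 + ½)² = (-23/2)² = 529/4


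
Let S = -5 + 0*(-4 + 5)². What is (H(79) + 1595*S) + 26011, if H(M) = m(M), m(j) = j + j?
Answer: 18194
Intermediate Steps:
m(j) = 2*j
S = -5 (S = -5 + 0*1² = -5 + 0*1 = -5 + 0 = -5)
H(M) = 2*M
(H(79) + 1595*S) + 26011 = (2*79 + 1595*(-5)) + 26011 = (158 - 7975) + 26011 = -7817 + 26011 = 18194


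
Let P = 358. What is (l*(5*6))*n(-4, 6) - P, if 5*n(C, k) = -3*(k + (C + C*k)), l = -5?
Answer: -2338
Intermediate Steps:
n(C, k) = -3*C/5 - 3*k/5 - 3*C*k/5 (n(C, k) = (-3*(k + (C + C*k)))/5 = (-3*(C + k + C*k))/5 = (-3*C - 3*k - 3*C*k)/5 = -3*C/5 - 3*k/5 - 3*C*k/5)
(l*(5*6))*n(-4, 6) - P = (-25*6)*(-⅗*(-4) - ⅗*6 - ⅗*(-4)*6) - 1*358 = (-5*30)*(12/5 - 18/5 + 72/5) - 358 = -150*66/5 - 358 = -1980 - 358 = -2338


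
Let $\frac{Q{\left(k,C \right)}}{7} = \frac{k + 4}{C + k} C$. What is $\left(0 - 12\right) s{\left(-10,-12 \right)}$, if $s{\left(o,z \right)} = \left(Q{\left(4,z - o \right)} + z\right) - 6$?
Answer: $888$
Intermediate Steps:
$Q{\left(k,C \right)} = \frac{7 C \left(4 + k\right)}{C + k}$ ($Q{\left(k,C \right)} = 7 \frac{k + 4}{C + k} C = 7 \frac{4 + k}{C + k} C = 7 \frac{C \left(4 + k\right)}{C + k} = \frac{7 C \left(4 + k\right)}{C + k}$)
$s{\left(o,z \right)} = -6 + z + \frac{56 \left(z - o\right)}{4 + z - o}$ ($s{\left(o,z \right)} = \left(\frac{7 \left(z - o\right) \left(4 + 4\right)}{\left(z - o\right) + 4} + z\right) - 6 = \left(7 \left(z - o\right) \frac{1}{4 + z - o} 8 + z\right) - 6 = \left(\frac{56 \left(z - o\right)}{4 + z - o} + z\right) - 6 = \left(z + \frac{56 \left(z - o\right)}{4 + z - o}\right) - 6 = -6 + z + \frac{56 \left(z - o\right)}{4 + z - o}$)
$\left(0 - 12\right) s{\left(-10,-12 \right)} = \left(0 - 12\right) \frac{\left(-56\right) \left(-10\right) + 56 \left(-12\right) + \left(-6 - 12\right) \left(4 - 12 - -10\right)}{4 - 12 - -10} = \left(0 - 12\right) \frac{560 - 672 - 18 \left(4 - 12 + 10\right)}{4 - 12 + 10} = - 12 \frac{560 - 672 - 36}{2} = - 12 \cdot \frac{1}{2} \left(-148\right) = \left(-12\right) \left(-74\right) = 888$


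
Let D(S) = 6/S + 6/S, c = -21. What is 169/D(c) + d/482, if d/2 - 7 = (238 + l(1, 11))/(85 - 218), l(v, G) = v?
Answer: -37915931/128212 ≈ -295.73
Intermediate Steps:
d = 1384/133 (d = 14 + 2*((238 + 1)/(85 - 218)) = 14 + 2*(239/(-133)) = 14 + 2*(239*(-1/133)) = 14 + 2*(-239/133) = 14 - 478/133 = 1384/133 ≈ 10.406)
D(S) = 12/S
169/D(c) + d/482 = 169/((12/(-21))) + (1384/133)/482 = 169/((12*(-1/21))) + (1384/133)*(1/482) = 169/(-4/7) + 692/32053 = 169*(-7/4) + 692/32053 = -1183/4 + 692/32053 = -37915931/128212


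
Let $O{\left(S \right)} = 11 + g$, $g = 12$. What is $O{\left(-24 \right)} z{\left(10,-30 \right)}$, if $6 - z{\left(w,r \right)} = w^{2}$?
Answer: $-2162$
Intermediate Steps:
$z{\left(w,r \right)} = 6 - w^{2}$
$O{\left(S \right)} = 23$ ($O{\left(S \right)} = 11 + 12 = 23$)
$O{\left(-24 \right)} z{\left(10,-30 \right)} = 23 \left(6 - 10^{2}\right) = 23 \left(6 - 100\right) = 23 \left(-94\right) = -2162$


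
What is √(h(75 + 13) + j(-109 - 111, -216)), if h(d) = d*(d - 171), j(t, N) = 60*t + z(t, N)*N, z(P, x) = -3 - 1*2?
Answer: 4*I*√1214 ≈ 139.37*I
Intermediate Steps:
z(P, x) = -5 (z(P, x) = -3 - 2 = -5)
j(t, N) = -5*N + 60*t (j(t, N) = 60*t - 5*N = -5*N + 60*t)
h(d) = d*(-171 + d)
√(h(75 + 13) + j(-109 - 111, -216)) = √((75 + 13)*(-171 + (75 + 13)) + (-5*(-216) + 60*(-109 - 111))) = √(88*(-171 + 88) + (1080 + 60*(-220))) = √(88*(-83) + (1080 - 13200)) = √(-7304 - 12120) = √(-19424) = 4*I*√1214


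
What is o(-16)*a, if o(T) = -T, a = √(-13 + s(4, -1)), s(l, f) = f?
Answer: 16*I*√14 ≈ 59.867*I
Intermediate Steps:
a = I*√14 (a = √(-13 - 1) = √(-14) = I*√14 ≈ 3.7417*I)
o(-16)*a = (-1*(-16))*(I*√14) = 16*(I*√14) = 16*I*√14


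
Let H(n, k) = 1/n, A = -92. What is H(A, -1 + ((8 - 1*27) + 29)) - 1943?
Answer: -178757/92 ≈ -1943.0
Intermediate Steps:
H(A, -1 + ((8 - 1*27) + 29)) - 1943 = 1/(-92) - 1943 = -1/92 - 1943 = -178757/92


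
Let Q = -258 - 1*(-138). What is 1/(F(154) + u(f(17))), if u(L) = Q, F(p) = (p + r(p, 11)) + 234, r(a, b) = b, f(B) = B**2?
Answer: 1/279 ≈ 0.0035842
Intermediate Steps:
F(p) = 245 + p (F(p) = (p + 11) + 234 = (11 + p) + 234 = 245 + p)
Q = -120 (Q = -258 + 138 = -120)
u(L) = -120
1/(F(154) + u(f(17))) = 1/((245 + 154) - 120) = 1/(399 - 120) = 1/279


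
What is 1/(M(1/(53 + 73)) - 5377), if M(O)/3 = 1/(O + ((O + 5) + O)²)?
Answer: -199775/1074166361 ≈ -0.00018598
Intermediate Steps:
M(O) = 3/(O + (5 + 2*O)²) (M(O) = 3/(O + ((O + 5) + O)²) = 3/(O + ((5 + O) + O)²) = 3/(O + (5 + 2*O)²))
1/(M(1/(53 + 73)) - 5377) = 1/(3/(1/(53 + 73) + (5 + 2/(53 + 73))²) - 5377) = 1/(3/(1/126 + (5 + 2/126)²) - 5377) = 1/(3/(1/126 + (5 + 2*(1/126))²) - 5377) = 1/(3/(1/126 + (5 + 1/63)²) - 5377) = 1/(3/(1/126 + (316/63)²) - 5377) = 1/(3/(1/126 + 99856/3969) - 5377) = 1/(3/(199775/7938) - 5377) = 1/(3*(7938/199775) - 5377) = 1/(23814/199775 - 5377) = 1/(-1074166361/199775) = -199775/1074166361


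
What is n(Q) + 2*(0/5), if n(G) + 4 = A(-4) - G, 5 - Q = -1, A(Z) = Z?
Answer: -14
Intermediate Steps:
Q = 6 (Q = 5 - 1*(-1) = 5 + 1 = 6)
n(G) = -8 - G (n(G) = -4 + (-4 - G) = -8 - G)
n(Q) + 2*(0/5) = (-8 - 1*6) + 2*(0/5) = (-8 - 6) + 2*(0*(1/5)) = -14 + 2*0 = -14 + 0 = -14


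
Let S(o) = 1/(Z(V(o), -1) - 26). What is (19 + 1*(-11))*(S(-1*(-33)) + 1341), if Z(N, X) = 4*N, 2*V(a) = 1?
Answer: 32183/3 ≈ 10728.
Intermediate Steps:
V(a) = ½ (V(a) = (½)*1 = ½)
S(o) = -1/24 (S(o) = 1/(4*(½) - 26) = 1/(2 - 26) = 1/(-24) = -1/24)
(19 + 1*(-11))*(S(-1*(-33)) + 1341) = (19 + 1*(-11))*(-1/24 + 1341) = (19 - 11)*(32183/24) = 8*(32183/24) = 32183/3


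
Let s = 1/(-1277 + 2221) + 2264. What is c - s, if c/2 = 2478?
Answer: 2541247/944 ≈ 2692.0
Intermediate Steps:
c = 4956 (c = 2*2478 = 4956)
s = 2137217/944 (s = 1/944 + 2264 = 2137217/944 ≈ 2264.0)
c - s = 4956 - 1*2137217/944 = 4956 - 2137217/944 = 2541247/944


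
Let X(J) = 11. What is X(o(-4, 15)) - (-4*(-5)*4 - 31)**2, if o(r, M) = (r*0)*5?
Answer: -2390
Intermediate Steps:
o(r, M) = 0 (o(r, M) = 0*5 = 0)
X(o(-4, 15)) - (-4*(-5)*4 - 31)**2 = 11 - (-4*(-5)*4 - 31)**2 = 11 - (20*4 - 31)**2 = 11 - (80 - 31)**2 = 11 - 1*49**2 = 11 - 1*2401 = 11 - 2401 = -2390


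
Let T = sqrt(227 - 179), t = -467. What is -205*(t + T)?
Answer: 95735 - 820*sqrt(3) ≈ 94315.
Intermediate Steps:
T = 4*sqrt(3) (T = sqrt(48) = 4*sqrt(3) ≈ 6.9282)
-205*(t + T) = -205*(-467 + 4*sqrt(3)) = 95735 - 820*sqrt(3)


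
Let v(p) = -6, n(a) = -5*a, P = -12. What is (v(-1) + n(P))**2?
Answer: 2916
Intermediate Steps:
(v(-1) + n(P))**2 = (-6 - 5*(-12))**2 = (-6 + 60)**2 = 54**2 = 2916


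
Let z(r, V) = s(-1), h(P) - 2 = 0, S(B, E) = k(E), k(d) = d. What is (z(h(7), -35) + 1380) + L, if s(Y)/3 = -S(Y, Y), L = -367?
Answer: 1016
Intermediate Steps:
S(B, E) = E
h(P) = 2 (h(P) = 2 + 0 = 2)
s(Y) = -3*Y (s(Y) = 3*(-Y) = -3*Y)
z(r, V) = 3 (z(r, V) = -3*(-1) = 3)
(z(h(7), -35) + 1380) + L = (3 + 1380) - 367 = 1383 - 367 = 1016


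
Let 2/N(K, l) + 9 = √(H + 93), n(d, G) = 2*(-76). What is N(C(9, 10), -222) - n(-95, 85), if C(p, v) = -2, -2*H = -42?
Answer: 1678/11 + 2*√114/33 ≈ 153.19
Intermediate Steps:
H = 21 (H = -½*(-42) = 21)
n(d, G) = -152
N(K, l) = 2/(-9 + √114) (N(K, l) = 2/(-9 + √(21 + 93)) = 2/(-9 + √114))
N(C(9, 10), -222) - n(-95, 85) = (6/11 + 2*√114/33) - 1*(-152) = (6/11 + 2*√114/33) + 152 = 1678/11 + 2*√114/33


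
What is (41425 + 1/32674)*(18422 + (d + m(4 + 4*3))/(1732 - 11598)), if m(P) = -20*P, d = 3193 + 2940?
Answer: 245996439266563189/322361684 ≈ 7.6311e+8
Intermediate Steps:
d = 6133
(41425 + 1/32674)*(18422 + (d + m(4 + 4*3))/(1732 - 11598)) = (41425 + 1/32674)*(18422 + (6133 - 20*(4 + 4*3))/(1732 - 11598)) = (41425 + 1/32674)*(18422 + (6133 - 20*(4 + 12))/(-9866)) = 1353520451*(18422 + (6133 - 20*16)*(-1/9866))/32674 = 1353520451*(18422 + (6133 - 320)*(-1/9866))/32674 = 1353520451*(18422 + 5813*(-1/9866))/32674 = 1353520451*(18422 - 5813/9866)/32674 = (1353520451/32674)*(181745639/9866) = 245996439266563189/322361684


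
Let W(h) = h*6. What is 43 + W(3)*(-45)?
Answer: -767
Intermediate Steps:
W(h) = 6*h
43 + W(3)*(-45) = 43 + (6*3)*(-45) = 43 + 18*(-45) = 43 - 810 = -767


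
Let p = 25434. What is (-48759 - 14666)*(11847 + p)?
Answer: -2364547425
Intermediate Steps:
(-48759 - 14666)*(11847 + p) = (-48759 - 14666)*(11847 + 25434) = -63425*37281 = -2364547425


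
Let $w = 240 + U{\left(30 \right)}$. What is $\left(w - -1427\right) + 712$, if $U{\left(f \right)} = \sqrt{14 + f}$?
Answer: $2379 + 2 \sqrt{11} \approx 2385.6$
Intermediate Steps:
$w = 240 + 2 \sqrt{11}$ ($w = 240 + \sqrt{14 + 30} = 240 + \sqrt{44} = 240 + 2 \sqrt{11} \approx 246.63$)
$\left(w - -1427\right) + 712 = \left(\left(240 + 2 \sqrt{11}\right) - -1427\right) + 712 = \left(\left(240 + 2 \sqrt{11}\right) + 1427\right) + 712 = \left(1667 + 2 \sqrt{11}\right) + 712 = 2379 + 2 \sqrt{11}$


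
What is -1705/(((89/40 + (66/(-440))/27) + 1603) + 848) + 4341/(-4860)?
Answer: -73299583/46152180 ≈ -1.5882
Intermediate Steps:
-1705/(((89/40 + (66/(-440))/27) + 1603) + 848) + 4341/(-4860) = -1705/(((89*(1/40) + (66*(-1/440))*(1/27)) + 1603) + 848) + 4341*(-1/4860) = -1705/(((89/40 - 3/20*1/27) + 1603) + 848) - 1447/1620 = -1705/(((89/40 - 1/180) + 1603) + 848) - 1447/1620 = -1705/((799/360 + 1603) + 848) - 1447/1620 = -1705/(577879/360 + 848) - 1447/1620 = -1705/883159/360 - 1447/1620 = -1705*360/883159 - 1447/1620 = -19800/28489 - 1447/1620 = -73299583/46152180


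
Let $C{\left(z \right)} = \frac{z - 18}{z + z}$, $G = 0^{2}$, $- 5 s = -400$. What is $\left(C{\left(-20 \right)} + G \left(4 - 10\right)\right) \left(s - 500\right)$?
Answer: $-399$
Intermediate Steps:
$s = 80$ ($s = \left(- \frac{1}{5}\right) \left(-400\right) = 80$)
$G = 0$
$C{\left(z \right)} = \frac{-18 + z}{2 z}$
$\left(C{\left(-20 \right)} + G \left(4 - 10\right)\right) \left(s - 500\right) = \left(\frac{-18 - 20}{2 \left(-20\right)} + 0 \left(4 - 10\right)\right) \left(80 - 500\right) = \left(\frac{1}{2} \left(- \frac{1}{20}\right) \left(-38\right) + 0 \left(-6\right)\right) \left(-420\right) = \left(\frac{19}{20} + 0\right) \left(-420\right) = \frac{19}{20} \left(-420\right) = -399$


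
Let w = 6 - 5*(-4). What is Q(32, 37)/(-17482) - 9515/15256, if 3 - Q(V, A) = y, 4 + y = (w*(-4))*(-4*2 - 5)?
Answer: -72910955/133352696 ≈ -0.54675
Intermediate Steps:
w = 26 (w = 6 + 20 = 26)
y = 1348 (y = -4 + (26*(-4))*(-4*2 - 5) = -4 - 104*(-8 - 5) = -4 - 104*(-13) = -4 + 1352 = 1348)
Q(V, A) = -1345 (Q(V, A) = 3 - 1*1348 = 3 - 1348 = -1345)
Q(32, 37)/(-17482) - 9515/15256 = -1345/(-17482) - 9515/15256 = -1345*(-1/17482) - 9515*1/15256 = 1345/17482 - 9515/15256 = -72910955/133352696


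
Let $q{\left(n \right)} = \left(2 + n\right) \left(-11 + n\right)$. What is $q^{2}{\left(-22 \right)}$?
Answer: $435600$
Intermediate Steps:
$q{\left(n \right)} = \left(-11 + n\right) \left(2 + n\right)$
$q^{2}{\left(-22 \right)} = \left(-22 + \left(-22\right)^{2} - -198\right)^{2} = \left(-22 + 484 + 198\right)^{2} = 660^{2} = 435600$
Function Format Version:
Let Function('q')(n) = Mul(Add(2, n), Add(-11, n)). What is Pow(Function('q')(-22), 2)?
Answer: 435600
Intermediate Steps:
Function('q')(n) = Mul(Add(-11, n), Add(2, n))
Pow(Function('q')(-22), 2) = Pow(Add(-22, Pow(-22, 2), Mul(-9, -22)), 2) = Pow(Add(-22, 484, 198), 2) = Pow(660, 2) = 435600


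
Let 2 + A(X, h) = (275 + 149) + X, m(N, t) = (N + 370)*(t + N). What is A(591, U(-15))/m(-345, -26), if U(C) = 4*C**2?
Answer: -1013/9275 ≈ -0.10922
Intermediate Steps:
m(N, t) = (370 + N)*(N + t)
A(X, h) = 422 + X (A(X, h) = -2 + ((275 + 149) + X) = -2 + (424 + X) = 422 + X)
A(591, U(-15))/m(-345, -26) = (422 + 591)/((-345)**2 + 370*(-345) + 370*(-26) - 345*(-26)) = 1013/(119025 - 127650 - 9620 + 8970) = 1013/(-9275) = 1013*(-1/9275) = -1013/9275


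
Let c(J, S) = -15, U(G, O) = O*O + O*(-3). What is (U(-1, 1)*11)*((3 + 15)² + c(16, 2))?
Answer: -6798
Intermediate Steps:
U(G, O) = O² - 3*O
(U(-1, 1)*11)*((3 + 15)² + c(16, 2)) = ((1*(-3 + 1))*11)*((3 + 15)² - 15) = ((1*(-2))*11)*(18² - 15) = (-2*11)*(324 - 15) = -22*309 = -6798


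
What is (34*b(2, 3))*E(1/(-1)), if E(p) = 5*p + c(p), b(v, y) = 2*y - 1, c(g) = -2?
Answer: -1190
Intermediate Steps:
b(v, y) = -1 + 2*y
E(p) = -2 + 5*p (E(p) = 5*p - 2 = -2 + 5*p)
(34*b(2, 3))*E(1/(-1)) = (34*(-1 + 2*3))*(-2 + 5*(1/(-1))) = (34*(-1 + 6))*(-2 + 5*(1*(-1))) = (34*5)*(-2 + 5*(-1)) = 170*(-2 - 5) = 170*(-7) = -1190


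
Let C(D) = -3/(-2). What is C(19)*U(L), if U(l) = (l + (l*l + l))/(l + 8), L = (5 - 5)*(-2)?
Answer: 0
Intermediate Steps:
L = 0 (L = 0*(-2) = 0)
C(D) = 3/2 (C(D) = -3*(-½) = 3/2)
U(l) = (l² + 2*l)/(8 + l) (U(l) = (l + (l² + l))/(8 + l) = (l + (l + l²))/(8 + l) = (l² + 2*l)/(8 + l))
C(19)*U(L) = 3*(0*(2 + 0)/(8 + 0))/2 = 3*(0*2/8)/2 = 3*(0*(⅛)*2)/2 = (3/2)*0 = 0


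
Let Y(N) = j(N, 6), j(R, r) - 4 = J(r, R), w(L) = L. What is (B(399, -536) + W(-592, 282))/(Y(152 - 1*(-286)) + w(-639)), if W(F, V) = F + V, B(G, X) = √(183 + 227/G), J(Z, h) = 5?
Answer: 31/63 - √7306089/125685 ≈ 0.47056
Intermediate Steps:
j(R, r) = 9 (j(R, r) = 4 + 5 = 9)
Y(N) = 9
(B(399, -536) + W(-592, 282))/(Y(152 - 1*(-286)) + w(-639)) = (√(183 + 227/399) + (-592 + 282))/(9 - 639) = (√(183 + 227*(1/399)) - 310)/(-630) = (√(183 + 227/399) - 310)*(-1/630) = (√(73244/399) - 310)*(-1/630) = (2*√7306089/399 - 310)*(-1/630) = (-310 + 2*√7306089/399)*(-1/630) = 31/63 - √7306089/125685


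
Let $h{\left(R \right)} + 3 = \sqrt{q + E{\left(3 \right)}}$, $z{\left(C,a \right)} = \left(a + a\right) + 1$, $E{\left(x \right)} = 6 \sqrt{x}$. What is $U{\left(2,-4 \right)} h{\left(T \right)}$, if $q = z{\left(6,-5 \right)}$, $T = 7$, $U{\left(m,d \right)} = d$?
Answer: $12 - 4 \sqrt{-9 + 6 \sqrt{3}} \approx 7.2802$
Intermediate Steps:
$z{\left(C,a \right)} = 1 + 2 a$ ($z{\left(C,a \right)} = 2 a + 1 = 1 + 2 a$)
$q = -9$ ($q = 1 + 2 \left(-5\right) = 1 - 10 = -9$)
$h{\left(R \right)} = -3 + \sqrt{-9 + 6 \sqrt{3}}$
$U{\left(2,-4 \right)} h{\left(T \right)} = - 4 \left(-3 + \sqrt{-9 + 6 \sqrt{3}}\right) = 12 - 4 \sqrt{-9 + 6 \sqrt{3}}$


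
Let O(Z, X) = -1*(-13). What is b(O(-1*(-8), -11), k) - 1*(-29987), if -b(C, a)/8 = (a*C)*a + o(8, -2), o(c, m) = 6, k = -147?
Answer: -2217397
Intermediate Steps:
O(Z, X) = 13
b(C, a) = -48 - 8*C*a² (b(C, a) = -8*((a*C)*a + 6) = -8*((C*a)*a + 6) = -8*(C*a² + 6) = -8*(6 + C*a²) = -48 - 8*C*a²)
b(O(-1*(-8), -11), k) - 1*(-29987) = (-48 - 8*13*(-147)²) - 1*(-29987) = (-48 - 8*13*21609) + 29987 = (-48 - 2247336) + 29987 = -2247384 + 29987 = -2217397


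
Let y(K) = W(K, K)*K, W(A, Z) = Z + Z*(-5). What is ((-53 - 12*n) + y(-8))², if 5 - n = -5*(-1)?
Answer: 95481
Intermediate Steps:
W(A, Z) = -4*Z (W(A, Z) = Z - 5*Z = -4*Z)
n = 0 (n = 5 - (-5)*(-1) = 5 - 1*5 = 5 - 5 = 0)
y(K) = -4*K² (y(K) = (-4*K)*K = -4*K²)
((-53 - 12*n) + y(-8))² = ((-53 - 12*0) - 4*(-8)²)² = ((-53 + 0) - 4*64)² = (-53 - 256)² = (-309)² = 95481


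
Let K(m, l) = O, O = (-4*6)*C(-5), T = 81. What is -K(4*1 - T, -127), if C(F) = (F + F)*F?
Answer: 1200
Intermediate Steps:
C(F) = 2*F² (C(F) = (2*F)*F = 2*F²)
O = -1200 (O = (-4*6)*(2*(-5)²) = -48*25 = -24*50 = -1200)
K(m, l) = -1200
-K(4*1 - T, -127) = -1*(-1200) = 1200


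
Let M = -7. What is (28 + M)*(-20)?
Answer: -420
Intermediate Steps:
(28 + M)*(-20) = (28 - 7)*(-20) = 21*(-20) = -420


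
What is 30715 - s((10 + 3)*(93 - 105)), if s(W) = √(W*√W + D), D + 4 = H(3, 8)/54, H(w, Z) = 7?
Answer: 30715 - √(-1254 - 101088*I*√39)/18 ≈ 30684.0 + 31.243*I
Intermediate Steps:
D = -209/54 (D = -4 + 7/54 = -209/54 ≈ -3.8704)
s(W) = √(-209/54 + W^(3/2)) (s(W) = √(W*√W - 209/54) = √(W^(3/2) - 209/54) = √(-209/54 + W^(3/2)))
30715 - s((10 + 3)*(93 - 105)) = 30715 - √(-1254 + 324*((10 + 3)*(93 - 105))^(3/2))/18 = 30715 - √(-1254 + 324*(13*(-12))^(3/2))/18 = 30715 - √(-1254 + 324*(-156)^(3/2))/18 = 30715 - √(-1254 + 324*(-312*I*√39))/18 = 30715 - √(-1254 - 101088*I*√39)/18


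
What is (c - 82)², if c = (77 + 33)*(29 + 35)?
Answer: 48413764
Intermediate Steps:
c = 7040 (c = 110*64 = 7040)
(c - 82)² = (7040 - 82)² = 6958² = 48413764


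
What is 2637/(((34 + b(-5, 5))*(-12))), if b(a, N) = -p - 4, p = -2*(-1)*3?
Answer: -293/32 ≈ -9.1563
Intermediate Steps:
p = 6 (p = 2*3 = 6)
b(a, N) = -10 (b(a, N) = -1*6 - 4 = -6 - 4 = -10)
2637/(((34 + b(-5, 5))*(-12))) = 2637/(((34 - 10)*(-12))) = 2637/((24*(-12))) = 2637/(-288) = 2637*(-1/288) = -293/32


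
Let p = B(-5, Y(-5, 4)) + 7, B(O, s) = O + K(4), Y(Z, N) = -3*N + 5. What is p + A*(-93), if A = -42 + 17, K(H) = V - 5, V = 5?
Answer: 2327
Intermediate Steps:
K(H) = 0 (K(H) = 5 - 5 = 0)
Y(Z, N) = 5 - 3*N
A = -25
B(O, s) = O (B(O, s) = O + 0 = O)
p = 2 (p = -5 + 7 = 2)
p + A*(-93) = 2 - 25*(-93) = 2 + 2325 = 2327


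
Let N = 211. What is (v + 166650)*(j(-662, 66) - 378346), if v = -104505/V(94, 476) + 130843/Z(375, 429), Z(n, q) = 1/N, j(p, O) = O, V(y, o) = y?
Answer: -493787922264980/47 ≈ -1.0506e+13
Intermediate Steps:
Z(n, q) = 1/211
v = 2595035557/94 (v = -104505/94 + 130843/(1/211) = -104505*1/94 + 130843*211 = -104505/94 + 27607873 = 2595035557/94 ≈ 2.7607e+7)
(v + 166650)*(j(-662, 66) - 378346) = (2595035557/94 + 166650)*(66 - 378346) = (2610700657/94)*(-378280) = -493787922264980/47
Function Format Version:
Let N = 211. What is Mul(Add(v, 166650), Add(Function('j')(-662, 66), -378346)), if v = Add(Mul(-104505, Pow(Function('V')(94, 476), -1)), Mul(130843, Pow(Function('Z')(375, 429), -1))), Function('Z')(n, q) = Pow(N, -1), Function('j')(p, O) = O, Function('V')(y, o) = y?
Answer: Rational(-493787922264980, 47) ≈ -1.0506e+13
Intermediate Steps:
Function('Z')(n, q) = Rational(1, 211) (Function('Z')(n, q) = Pow(211, -1) = Rational(1, 211))
v = Rational(2595035557, 94) (v = Add(Mul(-104505, Pow(94, -1)), Mul(130843, Pow(Rational(1, 211), -1))) = Add(Mul(-104505, Rational(1, 94)), Mul(130843, 211)) = Add(Rational(-104505, 94), 27607873) = Rational(2595035557, 94) ≈ 2.7607e+7)
Mul(Add(v, 166650), Add(Function('j')(-662, 66), -378346)) = Mul(Add(Rational(2595035557, 94), 166650), Add(66, -378346)) = Mul(Rational(2610700657, 94), -378280) = Rational(-493787922264980, 47)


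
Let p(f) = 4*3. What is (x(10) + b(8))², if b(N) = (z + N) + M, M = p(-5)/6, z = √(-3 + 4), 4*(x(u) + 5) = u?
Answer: 289/4 ≈ 72.250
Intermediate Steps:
p(f) = 12
x(u) = -5 + u/4
z = 1 (z = √1 = 1)
M = 2 (M = 12/6 = 12*(⅙) = 2)
b(N) = 3 + N (b(N) = (1 + N) + 2 = 3 + N)
(x(10) + b(8))² = ((-5 + (¼)*10) + (3 + 8))² = ((-5 + 5/2) + 11)² = (-5/2 + 11)² = (17/2)² = 289/4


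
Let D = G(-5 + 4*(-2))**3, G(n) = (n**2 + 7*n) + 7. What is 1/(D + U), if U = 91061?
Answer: 1/705186 ≈ 1.4181e-6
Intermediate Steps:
G(n) = 7 + n**2 + 7*n
D = 614125 (D = (7 + (-5 + 4*(-2))**2 + 7*(-5 + 4*(-2)))**3 = (7 + (-5 - 8)**2 + 7*(-5 - 8))**3 = (7 + (-13)**2 + 7*(-13))**3 = (7 + 169 - 91)**3 = 85**3 = 614125)
1/(D + U) = 1/(614125 + 91061) = 1/705186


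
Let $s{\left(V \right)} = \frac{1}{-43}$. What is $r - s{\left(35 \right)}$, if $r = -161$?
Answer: $- \frac{6922}{43} \approx -160.98$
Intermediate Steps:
$s{\left(V \right)} = - \frac{1}{43}$
$r - s{\left(35 \right)} = -161 - - \frac{1}{43} = -161 + \frac{1}{43} = - \frac{6922}{43}$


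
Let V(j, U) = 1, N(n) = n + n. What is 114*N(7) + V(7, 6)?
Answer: 1597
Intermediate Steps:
N(n) = 2*n
114*N(7) + V(7, 6) = 114*(2*7) + 1 = 114*14 + 1 = 1596 + 1 = 1597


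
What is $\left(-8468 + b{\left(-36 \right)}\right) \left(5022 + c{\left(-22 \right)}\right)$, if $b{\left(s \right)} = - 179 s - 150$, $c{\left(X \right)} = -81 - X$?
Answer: $-10789562$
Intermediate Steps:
$b{\left(s \right)} = -150 - 179 s$
$\left(-8468 + b{\left(-36 \right)}\right) \left(5022 + c{\left(-22 \right)}\right) = \left(-8468 - -6294\right) \left(5022 - 59\right) = \left(-8468 + \left(-150 + 6444\right)\right) \left(5022 + \left(-81 + 22\right)\right) = \left(-8468 + 6294\right) \left(5022 - 59\right) = \left(-2174\right) 4963 = -10789562$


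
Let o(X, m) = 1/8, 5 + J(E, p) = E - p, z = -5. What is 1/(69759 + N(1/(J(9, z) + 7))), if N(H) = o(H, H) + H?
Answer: 16/1116147 ≈ 1.4335e-5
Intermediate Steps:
J(E, p) = -5 + E - p (J(E, p) = -5 + (E - p) = -5 + E - p)
o(X, m) = ⅛
N(H) = ⅛ + H
1/(69759 + N(1/(J(9, z) + 7))) = 1/(69759 + (⅛ + 1/((-5 + 9 - 1*(-5)) + 7))) = 1/(69759 + (⅛ + 1/((-5 + 9 + 5) + 7))) = 1/(69759 + (⅛ + 1/(9 + 7))) = 1/(69759 + (⅛ + 1/16)) = 1/(69759 + 3/16) = 1/(1116147/16) = 16/1116147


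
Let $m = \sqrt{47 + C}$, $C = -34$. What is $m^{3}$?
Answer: $13 \sqrt{13} \approx 46.872$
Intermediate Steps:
$m = \sqrt{13}$ ($m = \sqrt{47 - 34} = \sqrt{13} \approx 3.6056$)
$m^{3} = \left(\sqrt{13}\right)^{3} = 13 \sqrt{13}$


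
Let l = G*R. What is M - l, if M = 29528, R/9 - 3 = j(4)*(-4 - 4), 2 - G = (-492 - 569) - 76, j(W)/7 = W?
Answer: 2294999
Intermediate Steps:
j(W) = 7*W
G = 1139 (G = 2 - ((-492 - 569) - 76) = 2 - (-1061 - 76) = 2 - 1*(-1137) = 2 + 1137 = 1139)
R = -1989 (R = 27 + 9*((7*4)*(-4 - 4)) = 27 + 9*(28*(-8)) = 27 + 9*(-224) = 27 - 2016 = -1989)
l = -2265471 (l = 1139*(-1989) = -2265471)
M - l = 29528 - 1*(-2265471) = 29528 + 2265471 = 2294999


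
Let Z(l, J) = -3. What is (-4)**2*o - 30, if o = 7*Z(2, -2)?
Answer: -366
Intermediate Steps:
o = -21 (o = 7*(-3) = -21)
(-4)**2*o - 30 = (-4)**2*(-21) - 30 = 16*(-21) - 30 = -336 - 30 = -366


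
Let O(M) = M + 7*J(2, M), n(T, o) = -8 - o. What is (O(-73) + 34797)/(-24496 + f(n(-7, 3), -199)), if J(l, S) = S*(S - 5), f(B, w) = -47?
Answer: -74582/24543 ≈ -3.0388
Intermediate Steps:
J(l, S) = S*(-5 + S)
O(M) = M + 7*M*(-5 + M) (O(M) = M + 7*(M*(-5 + M)) = M + 7*M*(-5 + M))
(O(-73) + 34797)/(-24496 + f(n(-7, 3), -199)) = (-73*(-34 + 7*(-73)) + 34797)/(-24496 - 47) = (-73*(-34 - 511) + 34797)/(-24543) = (-73*(-545) + 34797)*(-1/24543) = (39785 + 34797)*(-1/24543) = 74582*(-1/24543) = -74582/24543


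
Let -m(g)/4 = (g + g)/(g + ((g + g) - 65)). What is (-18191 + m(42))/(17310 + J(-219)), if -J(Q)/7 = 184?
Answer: -1109987/977342 ≈ -1.1357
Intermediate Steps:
J(Q) = -1288 (J(Q) = -7*184 = -1288)
m(g) = -8*g/(-65 + 3*g) (m(g) = -4*(g + g)/(g + ((g + g) - 65)) = -4*2*g/(g + (2*g - 65)) = -4*2*g/(g + (-65 + 2*g)) = -4*2*g/(-65 + 3*g) = -8*g/(-65 + 3*g))
(-18191 + m(42))/(17310 + J(-219)) = (-18191 - 8*42/(-65 + 3*42))/(17310 - 1288) = (-18191 - 8*42/(-65 + 126))/16022 = (-18191 - 8*42/61)*(1/16022) = (-18191 - 8*42*1/61)*(1/16022) = (-18191 - 336/61)*(1/16022) = -1109987/61*1/16022 = -1109987/977342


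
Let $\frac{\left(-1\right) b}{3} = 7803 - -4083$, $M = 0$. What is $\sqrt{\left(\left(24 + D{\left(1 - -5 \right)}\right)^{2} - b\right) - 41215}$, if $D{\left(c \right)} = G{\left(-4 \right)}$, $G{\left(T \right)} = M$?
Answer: $i \sqrt{4981} \approx 70.576 i$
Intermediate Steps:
$G{\left(T \right)} = 0$
$D{\left(c \right)} = 0$
$b = -35658$ ($b = - 3 \left(7803 - -4083\right) = - 3 \left(7803 + 4083\right) = \left(-3\right) 11886 = -35658$)
$\sqrt{\left(\left(24 + D{\left(1 - -5 \right)}\right)^{2} - b\right) - 41215} = \sqrt{\left(\left(24 + 0\right)^{2} - -35658\right) - 41215} = \sqrt{\left(24^{2} + 35658\right) - 41215} = \sqrt{\left(576 + 35658\right) - 41215} = \sqrt{36234 - 41215} = \sqrt{-4981} = i \sqrt{4981}$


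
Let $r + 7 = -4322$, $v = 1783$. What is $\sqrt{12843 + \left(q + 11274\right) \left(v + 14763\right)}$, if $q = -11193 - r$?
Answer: $3 \sqrt{8108967} \approx 8542.9$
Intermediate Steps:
$r = -4329$ ($r = -7 - 4322 = -4329$)
$q = -6864$ ($q = -11193 - -4329 = -11193 + 4329 = -6864$)
$\sqrt{12843 + \left(q + 11274\right) \left(v + 14763\right)} = \sqrt{12843 + \left(-6864 + 11274\right) \left(1783 + 14763\right)} = \sqrt{12843 + 4410 \cdot 16546} = \sqrt{12843 + 72967860} = \sqrt{72980703} = 3 \sqrt{8108967}$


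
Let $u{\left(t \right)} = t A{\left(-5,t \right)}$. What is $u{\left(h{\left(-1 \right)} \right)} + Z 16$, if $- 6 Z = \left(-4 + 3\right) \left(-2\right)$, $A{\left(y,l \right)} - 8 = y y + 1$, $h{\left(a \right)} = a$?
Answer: $- \frac{118}{3} \approx -39.333$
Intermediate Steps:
$A{\left(y,l \right)} = 9 + y^{2}$ ($A{\left(y,l \right)} = 8 + \left(y y + 1\right) = 8 + \left(y^{2} + 1\right) = 8 + \left(1 + y^{2}\right) = 9 + y^{2}$)
$Z = - \frac{1}{3}$ ($Z = - \frac{\left(-4 + 3\right) \left(-2\right)}{6} = - \frac{\left(-1\right) \left(-2\right)}{6} = \left(- \frac{1}{6}\right) 2 = - \frac{1}{3} \approx -0.33333$)
$u{\left(t \right)} = 34 t$ ($u{\left(t \right)} = t \left(9 + \left(-5\right)^{2}\right) = t \left(9 + 25\right) = t 34 = 34 t$)
$u{\left(h{\left(-1 \right)} \right)} + Z 16 = 34 \left(-1\right) - \frac{16}{3} = -34 - \frac{16}{3} = - \frac{118}{3}$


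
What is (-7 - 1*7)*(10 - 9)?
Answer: -14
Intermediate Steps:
(-7 - 1*7)*(10 - 9) = (-7 - 7)*1 = -14*1 = -14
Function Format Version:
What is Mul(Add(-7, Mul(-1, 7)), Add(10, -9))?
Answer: -14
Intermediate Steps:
Mul(Add(-7, Mul(-1, 7)), Add(10, -9)) = Mul(Add(-7, -7), 1) = Mul(-14, 1) = -14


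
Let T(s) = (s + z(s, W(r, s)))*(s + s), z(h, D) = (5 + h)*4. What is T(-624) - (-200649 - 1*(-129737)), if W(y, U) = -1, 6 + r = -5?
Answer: 3939712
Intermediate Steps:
r = -11 (r = -6 - 5 = -11)
z(h, D) = 20 + 4*h
T(s) = 2*s*(20 + 5*s) (T(s) = (s + (20 + 4*s))*(s + s) = (20 + 5*s)*(2*s) = 2*s*(20 + 5*s))
T(-624) - (-200649 - 1*(-129737)) = 10*(-624)*(4 - 624) - (-200649 - 1*(-129737)) = 10*(-624)*(-620) - (-200649 + 129737) = 3868800 - 1*(-70912) = 3868800 + 70912 = 3939712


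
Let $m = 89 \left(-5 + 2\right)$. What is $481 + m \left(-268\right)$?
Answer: $72037$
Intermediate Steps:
$m = -267$ ($m = 89 \left(-3\right) = -267$)
$481 + m \left(-268\right) = 481 - -71556 = 481 + 71556 = 72037$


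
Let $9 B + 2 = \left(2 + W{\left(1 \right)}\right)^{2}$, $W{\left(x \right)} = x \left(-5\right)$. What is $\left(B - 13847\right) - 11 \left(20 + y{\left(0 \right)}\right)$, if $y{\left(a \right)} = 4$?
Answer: $- \frac{126992}{9} \approx -14110.0$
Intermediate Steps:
$W{\left(x \right)} = - 5 x$
$B = \frac{7}{9}$ ($B = - \frac{2}{9} + \frac{\left(2 - 5\right)^{2}}{9} = - \frac{2}{9} + \frac{\left(-3\right)^{2}}{9} = - \frac{2}{9} + \frac{1}{9} \cdot 9 = - \frac{2}{9} + 1 = \frac{7}{9} \approx 0.77778$)
$\left(B - 13847\right) - 11 \left(20 + y{\left(0 \right)}\right) = \left(\frac{7}{9} - 13847\right) - 11 \left(20 + 4\right) = - \frac{124616}{9} - 264 = - \frac{126992}{9}$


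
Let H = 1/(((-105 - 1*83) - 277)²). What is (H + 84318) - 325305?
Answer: -52107414074/216225 ≈ -2.4099e+5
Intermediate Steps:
H = 1/216225 (H = 1/(((-105 - 83) - 277)²) = 1/((-188 - 277)²) = 1/((-465)²) = 1/216225 ≈ 4.6248e-6)
(H + 84318) - 325305 = (1/216225 + 84318) - 325305 = 18231659551/216225 - 325305 = -52107414074/216225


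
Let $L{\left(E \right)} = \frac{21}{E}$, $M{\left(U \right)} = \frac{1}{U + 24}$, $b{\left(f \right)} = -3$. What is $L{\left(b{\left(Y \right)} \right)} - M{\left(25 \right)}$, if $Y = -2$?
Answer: $- \frac{344}{49} \approx -7.0204$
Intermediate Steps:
$M{\left(U \right)} = \frac{1}{24 + U}$
$L{\left(b{\left(Y \right)} \right)} - M{\left(25 \right)} = \frac{21}{-3} - \frac{1}{24 + 25} = 21 \left(- \frac{1}{3}\right) - \frac{1}{49} = -7 - \frac{1}{49} = - \frac{344}{49}$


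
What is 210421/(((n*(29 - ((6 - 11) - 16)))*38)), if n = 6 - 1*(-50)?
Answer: 210421/106400 ≈ 1.9776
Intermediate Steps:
n = 56 (n = 6 + 50 = 56)
210421/(((n*(29 - ((6 - 11) - 16)))*38)) = 210421/(((56*(29 - ((6 - 11) - 16)))*38)) = 210421/(((56*(29 - (-5 - 16)))*38)) = 210421/(((56*(29 - 1*(-21)))*38)) = 210421/(((56*(29 + 21))*38)) = 210421/(((56*50)*38)) = 210421/((2800*38)) = 210421/106400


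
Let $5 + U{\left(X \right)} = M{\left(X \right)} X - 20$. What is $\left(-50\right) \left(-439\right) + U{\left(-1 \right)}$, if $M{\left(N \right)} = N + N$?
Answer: $21927$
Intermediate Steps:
$M{\left(N \right)} = 2 N$
$U{\left(X \right)} = -25 + 2 X^{2}$ ($U{\left(X \right)} = -5 + \left(2 X X - 20\right) = -5 + \left(2 X^{2} - 20\right) = -5 + \left(-20 + 2 X^{2}\right) = -25 + 2 X^{2}$)
$\left(-50\right) \left(-439\right) + U{\left(-1 \right)} = \left(-50\right) \left(-439\right) - \left(25 - 2 \left(-1\right)^{2}\right) = 21950 + \left(-25 + 2 \cdot 1\right) = 21950 + \left(-25 + 2\right) = 21950 - 23 = 21927$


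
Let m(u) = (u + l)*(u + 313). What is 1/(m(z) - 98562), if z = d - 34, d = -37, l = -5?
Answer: -1/116954 ≈ -8.5504e-6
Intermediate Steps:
z = -71 (z = -37 - 34 = -71)
m(u) = (-5 + u)*(313 + u) (m(u) = (u - 5)*(u + 313) = (-5 + u)*(313 + u))
1/(m(z) - 98562) = 1/((-1565 + (-71)**2 + 308*(-71)) - 98562) = 1/((-1565 + 5041 - 21868) - 98562) = 1/(-18392 - 98562) = 1/(-116954) = -1/116954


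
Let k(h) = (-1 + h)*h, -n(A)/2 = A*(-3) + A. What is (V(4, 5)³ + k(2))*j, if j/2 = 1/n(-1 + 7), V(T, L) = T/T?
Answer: ¼ ≈ 0.25000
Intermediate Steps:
n(A) = 4*A (n(A) = -2*(A*(-3) + A) = -2*(-3*A + A) = -(-4)*A = 4*A)
V(T, L) = 1
k(h) = h*(-1 + h)
j = 1/12 (j = 2/((4*(-1 + 7))) = 2/((4*6)) = 2/24 = 2*(1/24) = 1/12 ≈ 0.083333)
(V(4, 5)³ + k(2))*j = (1³ + 2*(-1 + 2))*(1/12) = (1 + 2*1)*(1/12) = (1 + 2)*(1/12) = 3*(1/12) = ¼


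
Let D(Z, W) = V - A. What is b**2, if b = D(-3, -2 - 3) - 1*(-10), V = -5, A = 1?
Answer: 16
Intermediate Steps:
D(Z, W) = -6 (D(Z, W) = -5 - 1*1 = -5 - 1 = -6)
b = 4 (b = -6 - 1*(-10) = -6 + 10 = 4)
b**2 = 4**2 = 16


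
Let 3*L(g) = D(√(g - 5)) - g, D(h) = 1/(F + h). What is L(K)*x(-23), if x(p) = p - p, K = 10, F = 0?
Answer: 0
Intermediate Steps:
D(h) = 1/h (D(h) = 1/(0 + h) = 1/h)
L(g) = -g/3 + 1/(3*√(-5 + g)) (L(g) = (1/(√(g - 5)) - g)/3 = (1/(√(-5 + g)) - g)/3 = ((-5 + g)^(-½) - g)/3 = -g/3 + 1/(3*√(-5 + g)))
x(p) = 0
L(K)*x(-23) = (-⅓*10 + 1/(3*√(-5 + 10)))*0 = (-10/3 + 1/(3*√5))*0 = (-10/3 + (√5/5)/3)*0 = (-10/3 + √5/15)*0 = 0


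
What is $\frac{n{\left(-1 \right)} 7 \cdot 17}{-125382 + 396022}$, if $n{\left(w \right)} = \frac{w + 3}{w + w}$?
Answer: $- \frac{7}{15920} \approx -0.0004397$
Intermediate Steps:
$n{\left(w \right)} = \frac{3 + w}{2 w}$
$\frac{n{\left(-1 \right)} 7 \cdot 17}{-125382 + 396022} = \frac{\frac{3 - 1}{2 \left(-1\right)} 7 \cdot 17}{-125382 + 396022} = \frac{\frac{1}{2} \left(-1\right) 2 \cdot 7 \cdot 17}{270640} = \left(-1\right) 7 \cdot 17 \cdot \frac{1}{270640} = \left(-7\right) 17 \cdot \frac{1}{270640} = \left(-119\right) \frac{1}{270640} = - \frac{7}{15920}$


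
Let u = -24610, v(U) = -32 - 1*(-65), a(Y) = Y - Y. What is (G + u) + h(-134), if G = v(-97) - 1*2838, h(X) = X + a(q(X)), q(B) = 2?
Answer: -27549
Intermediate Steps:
a(Y) = 0
v(U) = 33 (v(U) = -32 + 65 = 33)
h(X) = X (h(X) = X + 0 = X)
G = -2805 (G = 33 - 1*2838 = 33 - 2838 = -2805)
(G + u) + h(-134) = (-2805 - 24610) - 134 = -27415 - 134 = -27549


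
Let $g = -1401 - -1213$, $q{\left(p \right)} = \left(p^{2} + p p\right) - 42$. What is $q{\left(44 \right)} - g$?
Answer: $4018$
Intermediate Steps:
$q{\left(p \right)} = -42 + 2 p^{2}$ ($q{\left(p \right)} = \left(p^{2} + p^{2}\right) - 42 = 2 p^{2} - 42 = -42 + 2 p^{2}$)
$g = -188$ ($g = -1401 + 1213 = -188$)
$q{\left(44 \right)} - g = \left(-42 + 2 \cdot 44^{2}\right) - -188 = \left(-42 + 2 \cdot 1936\right) + 188 = \left(-42 + 3872\right) + 188 = 3830 + 188 = 4018$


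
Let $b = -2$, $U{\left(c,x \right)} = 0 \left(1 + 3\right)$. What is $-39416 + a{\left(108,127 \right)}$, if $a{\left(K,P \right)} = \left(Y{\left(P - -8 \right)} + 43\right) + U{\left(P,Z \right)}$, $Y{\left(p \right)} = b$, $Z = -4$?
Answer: $-39375$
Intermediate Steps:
$U{\left(c,x \right)} = 0$ ($U{\left(c,x \right)} = 0 \cdot 4 = 0$)
$Y{\left(p \right)} = -2$
$a{\left(K,P \right)} = 41$ ($a{\left(K,P \right)} = \left(-2 + 43\right) + 0 = 41 + 0 = 41$)
$-39416 + a{\left(108,127 \right)} = -39416 + 41 = -39375$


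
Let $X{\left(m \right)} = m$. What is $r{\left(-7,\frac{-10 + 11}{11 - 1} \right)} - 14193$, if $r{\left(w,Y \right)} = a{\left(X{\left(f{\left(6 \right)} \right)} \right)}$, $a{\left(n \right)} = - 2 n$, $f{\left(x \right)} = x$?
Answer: $-14205$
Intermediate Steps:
$r{\left(w,Y \right)} = -12$ ($r{\left(w,Y \right)} = \left(-2\right) 6 = -12$)
$r{\left(-7,\frac{-10 + 11}{11 - 1} \right)} - 14193 = -12 - 14193 = -14205$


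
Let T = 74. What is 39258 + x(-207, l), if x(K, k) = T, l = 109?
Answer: 39332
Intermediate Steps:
x(K, k) = 74
39258 + x(-207, l) = 39258 + 74 = 39332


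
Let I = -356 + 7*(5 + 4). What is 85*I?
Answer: -24905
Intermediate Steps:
I = -293 (I = -356 + 7*9 = -356 + 63 = -293)
85*I = 85*(-293) = -24905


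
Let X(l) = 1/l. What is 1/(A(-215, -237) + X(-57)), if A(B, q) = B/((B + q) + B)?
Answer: 38019/11588 ≈ 3.2809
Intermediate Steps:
A(B, q) = B/(q + 2*B)
1/(A(-215, -237) + X(-57)) = 1/(-215/(-237 + 2*(-215)) + 1/(-57)) = 1/(-215/(-237 - 430) - 1/57) = 1/(-215/(-667) - 1/57) = 1/(-215*(-1/667) - 1/57) = 1/(215/667 - 1/57) = 1/(11588/38019) = 38019/11588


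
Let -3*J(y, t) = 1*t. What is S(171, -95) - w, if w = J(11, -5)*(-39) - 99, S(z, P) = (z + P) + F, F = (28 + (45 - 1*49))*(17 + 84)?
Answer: 2664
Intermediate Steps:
J(y, t) = -t/3
F = 2424 (F = (28 + (45 - 49))*101 = (28 - 4)*101 = 24*101 = 2424)
S(z, P) = 2424 + P + z (S(z, P) = (z + P) + 2424 = (P + z) + 2424 = 2424 + P + z)
w = -164 (w = -⅓*(-5)*(-39) - 99 = (5/3)*(-39) - 99 = -65 - 99 = -164)
S(171, -95) - w = (2424 - 95 + 171) - 1*(-164) = 2500 + 164 = 2664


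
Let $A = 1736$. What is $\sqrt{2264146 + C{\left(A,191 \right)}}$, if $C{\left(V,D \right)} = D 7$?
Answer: $869 \sqrt{3} \approx 1505.2$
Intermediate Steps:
$C{\left(V,D \right)} = 7 D$
$\sqrt{2264146 + C{\left(A,191 \right)}} = \sqrt{2264146 + 7 \cdot 191} = \sqrt{2264146 + 1337} = \sqrt{2265483} = 869 \sqrt{3}$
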